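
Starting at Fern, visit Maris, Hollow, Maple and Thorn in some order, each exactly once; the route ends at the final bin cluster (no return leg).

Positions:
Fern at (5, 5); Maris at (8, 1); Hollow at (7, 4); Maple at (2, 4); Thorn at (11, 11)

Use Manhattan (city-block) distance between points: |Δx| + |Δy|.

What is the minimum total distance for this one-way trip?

Shortest open route: 26.

There are 4! = 24 possible orderings.
Fern → Maris → Hollow → Maple → Thorn: 7+4+5+16 = 32
Fern → Maris → Hollow → Thorn → Maple: 7+4+11+16 = 38
Fern → Maris → Maple → Hollow → Thorn: 7+9+5+11 = 32
Fern → Maris → Maple → Thorn → Hollow: 7+9+16+11 = 43
Fern → Maris → Thorn → Hollow → Maple: 7+13+11+5 = 36
Fern → Maris → Thorn → Maple → Hollow: 7+13+16+5 = 41
Fern → Hollow → Maris → Maple → Thorn: 3+4+9+16 = 32
Fern → Hollow → Maris → Thorn → Maple: 3+4+13+16 = 36
Fern → Hollow → Maple → Maris → Thorn: 3+5+9+13 = 30
Fern → Hollow → Maple → Thorn → Maris: 3+5+16+13 = 37
Fern → Hollow → Thorn → Maris → Maple: 3+11+13+9 = 36
Fern → Hollow → Thorn → Maple → Maris: 3+11+16+9 = 39
Fern → Maple → Maris → Hollow → Thorn: 4+9+4+11 = 28
Fern → Maple → Maris → Thorn → Hollow: 4+9+13+11 = 37
… (10 more)
Fern → Maple → Hollow → Maris → Thorn: 4+5+4+13 = 26  ← best
The minimum is 26.
One shortest path: Fern → Maple → Hollow → Maris → Thorn.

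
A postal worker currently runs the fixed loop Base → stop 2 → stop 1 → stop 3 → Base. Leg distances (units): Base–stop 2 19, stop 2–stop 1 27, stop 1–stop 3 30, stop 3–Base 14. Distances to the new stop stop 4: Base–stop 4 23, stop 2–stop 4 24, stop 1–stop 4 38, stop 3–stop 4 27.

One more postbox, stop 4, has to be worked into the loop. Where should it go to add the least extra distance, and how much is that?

Insertion cost between consecutive stops i–j is d(i,stop 4) + d(stop 4,j) − d(i,j):
  between Base and stop 2: 23 + 24 − 19 = 28
  between stop 2 and stop 1: 24 + 38 − 27 = 35
  between stop 1 and stop 3: 38 + 27 − 30 = 35
  between stop 3 and Base: 27 + 23 − 14 = 36
Cheapest insertion is between Base and stop 2, adding 28.
New total = 90 + 28 = 118.

Adding 28 by placing stop 4 on the Base–stop 2 leg.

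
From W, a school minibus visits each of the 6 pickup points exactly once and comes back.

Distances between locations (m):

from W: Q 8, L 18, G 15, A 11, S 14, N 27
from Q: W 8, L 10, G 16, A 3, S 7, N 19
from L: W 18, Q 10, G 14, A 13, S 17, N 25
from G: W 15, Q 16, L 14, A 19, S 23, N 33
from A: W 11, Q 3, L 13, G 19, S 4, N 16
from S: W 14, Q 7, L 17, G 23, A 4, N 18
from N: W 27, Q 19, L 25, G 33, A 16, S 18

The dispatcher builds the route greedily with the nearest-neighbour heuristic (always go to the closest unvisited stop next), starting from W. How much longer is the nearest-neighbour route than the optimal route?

19 m longer than the optimal tour.

From W: Q=8, A=11, S=14, G=15, L=18, N=27 → choose Q (8).
From Q: A=3, S=7, L=10, G=16, N=19 → choose A (3).
From A: S=4, L=13, N=16, G=19 → choose S (4).
From S: L=17, N=18, G=23 → choose L (17).
From L: G=14, N=25 → choose G (14).
From G: N=33 → choose N (33).
NN route W → Q → A → S → L → G → N → W costs 106.
Optimal: W → Q → A → S → N → L → G → W costs 87 (by enumerating all 360 distinct tours).
Excess = 106 − 87 = 19.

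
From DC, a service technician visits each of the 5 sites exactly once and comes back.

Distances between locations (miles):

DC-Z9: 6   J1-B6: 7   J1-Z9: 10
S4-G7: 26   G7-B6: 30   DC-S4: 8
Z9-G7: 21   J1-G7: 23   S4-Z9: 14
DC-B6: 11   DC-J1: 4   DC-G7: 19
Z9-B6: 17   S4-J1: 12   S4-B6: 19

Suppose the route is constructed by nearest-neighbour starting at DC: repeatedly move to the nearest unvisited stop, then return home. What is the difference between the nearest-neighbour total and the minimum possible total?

From DC: J1=4, Z9=6, S4=8, B6=11, G7=19 → choose J1 (4).
From J1: B6=7, Z9=10, S4=12, G7=23 → choose B6 (7).
From B6: Z9=17, S4=19, G7=30 → choose Z9 (17).
From Z9: S4=14, G7=21 → choose S4 (14).
From S4: G7=26 → choose G7 (26).
NN route DC → J1 → B6 → Z9 → S4 → G7 → DC costs 87.
Optimal: DC → S4 → G7 → Z9 → J1 → B6 → DC costs 83 (by enumerating all 60 distinct tours).
Excess = 87 − 83 = 4.

The nearest-neighbour route is 4 miles longer than optimal.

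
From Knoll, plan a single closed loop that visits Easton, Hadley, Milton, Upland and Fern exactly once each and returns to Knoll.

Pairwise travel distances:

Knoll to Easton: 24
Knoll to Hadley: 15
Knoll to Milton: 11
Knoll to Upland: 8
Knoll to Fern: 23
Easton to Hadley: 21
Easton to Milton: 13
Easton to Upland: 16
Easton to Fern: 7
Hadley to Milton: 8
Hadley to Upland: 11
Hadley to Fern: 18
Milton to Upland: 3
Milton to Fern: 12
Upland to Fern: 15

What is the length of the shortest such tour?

Knoll-Easton-Hadley-Milton-Upland-Fern-Knoll: 24+21+8+3+15+23 = 94
Knoll-Easton-Hadley-Milton-Fern-Upland-Knoll: 24+21+8+12+15+8 = 88
Knoll-Easton-Hadley-Upland-Milton-Fern-Knoll: 24+21+11+3+12+23 = 94
Knoll-Easton-Hadley-Upland-Fern-Milton-Knoll: 24+21+11+15+12+11 = 94
Knoll-Easton-Hadley-Fern-Milton-Upland-Knoll: 24+21+18+12+3+8 = 86
Knoll-Easton-Hadley-Fern-Upland-Milton-Knoll: 24+21+18+15+3+11 = 92
Knoll-Easton-Milton-Hadley-Upland-Fern-Knoll: 24+13+8+11+15+23 = 94
Knoll-Easton-Milton-Hadley-Fern-Upland-Knoll: 24+13+8+18+15+8 = 86
Knoll-Easton-Milton-Upland-Hadley-Fern-Knoll: 24+13+3+11+18+23 = 92
Knoll-Easton-Milton-Upland-Fern-Hadley-Knoll: 24+13+3+15+18+15 = 88
Knoll-Easton-Milton-Fern-Hadley-Upland-Knoll: 24+13+12+18+11+8 = 86
Knoll-Easton-Milton-Fern-Upland-Hadley-Knoll: 24+13+12+15+11+15 = 90
Knoll-Easton-Upland-Hadley-Milton-Fern-Knoll: 24+16+11+8+12+23 = 94
Knoll-Easton-Upland-Hadley-Fern-Milton-Knoll: 24+16+11+18+12+11 = 92
… (46 more)
Knoll-Hadley-Fern-Easton-Milton-Upland-Knoll: 15+18+7+13+3+8 = 64  ← best
The minimum is 64.
One optimal route: Knoll → Hadley → Fern → Easton → Milton → Upland → Knoll (or its reverse).

Shortest round trip = 64.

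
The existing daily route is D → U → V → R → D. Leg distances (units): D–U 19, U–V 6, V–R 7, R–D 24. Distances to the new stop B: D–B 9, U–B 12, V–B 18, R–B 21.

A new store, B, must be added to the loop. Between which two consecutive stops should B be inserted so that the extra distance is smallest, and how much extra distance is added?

Adding 2 by placing B on the D–U leg.

Insertion cost between consecutive stops i–j is d(i,B) + d(B,j) − d(i,j):
  between D and U: 9 + 12 − 19 = 2
  between U and V: 12 + 18 − 6 = 24
  between V and R: 18 + 21 − 7 = 32
  between R and D: 21 + 9 − 24 = 6
Cheapest insertion is between D and U, adding 2.
New total = 56 + 2 = 58.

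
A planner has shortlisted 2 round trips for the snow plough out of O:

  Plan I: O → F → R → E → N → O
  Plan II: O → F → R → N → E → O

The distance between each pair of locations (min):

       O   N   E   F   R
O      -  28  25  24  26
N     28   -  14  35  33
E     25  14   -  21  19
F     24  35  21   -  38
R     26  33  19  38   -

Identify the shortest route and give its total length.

Shortest is Plan I, total 123 min.

Plan I: 24 + 38 + 19 + 14 + 28 = 123
Plan II: 24 + 38 + 33 + 14 + 25 = 134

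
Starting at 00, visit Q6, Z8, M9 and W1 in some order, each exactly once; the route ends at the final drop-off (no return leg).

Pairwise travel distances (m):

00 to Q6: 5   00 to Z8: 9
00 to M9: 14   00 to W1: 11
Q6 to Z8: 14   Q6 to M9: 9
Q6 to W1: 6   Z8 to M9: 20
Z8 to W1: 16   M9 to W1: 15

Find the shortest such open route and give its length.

There are 4! = 24 possible orderings.
00→Q6→Z8→M9→W1: 5+14+20+15 = 54
00→Q6→Z8→W1→M9: 5+14+16+15 = 50
00→Q6→M9→Z8→W1: 5+9+20+16 = 50
00→Q6→M9→W1→Z8: 5+9+15+16 = 45
00→Q6→W1→Z8→M9: 5+6+16+20 = 47
00→Q6→W1→M9→Z8: 5+6+15+20 = 46
00→Z8→Q6→M9→W1: 9+14+9+15 = 47
00→Z8→Q6→W1→M9: 9+14+6+15 = 44
00→Z8→M9→Q6→W1: 9+20+9+6 = 44
00→Z8→M9→W1→Q6: 9+20+15+6 = 50
00→Z8→W1→Q6→M9: 9+16+6+9 = 40
00→Z8→W1→M9→Q6: 9+16+15+9 = 49
00→M9→Q6→Z8→W1: 14+9+14+16 = 53
00→M9→Q6→W1→Z8: 14+9+6+16 = 45
… (10 more)
The minimum is 40.
One shortest path: 00 → Z8 → W1 → Q6 → M9.

40 m — the minimum one-way total.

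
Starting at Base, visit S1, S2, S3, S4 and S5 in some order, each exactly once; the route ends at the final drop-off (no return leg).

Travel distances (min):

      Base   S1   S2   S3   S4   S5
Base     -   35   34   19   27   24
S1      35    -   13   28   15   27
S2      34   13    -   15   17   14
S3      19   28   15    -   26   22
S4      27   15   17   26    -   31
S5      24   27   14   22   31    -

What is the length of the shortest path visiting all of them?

Minimum one-way distance = 83 min.

There are 5! = 120 possible orderings.
Base → S1 → S2 → S3 → S4 → S5: 35+13+15+26+31 = 120
Base → S1 → S2 → S3 → S5 → S4: 35+13+15+22+31 = 116
Base → S1 → S2 → S4 → S3 → S5: 35+13+17+26+22 = 113
Base → S1 → S2 → S4 → S5 → S3: 35+13+17+31+22 = 118
Base → S1 → S2 → S5 → S3 → S4: 35+13+14+22+26 = 110
Base → S1 → S2 → S5 → S4 → S3: 35+13+14+31+26 = 119
Base → S1 → S3 → S2 → S4 → S5: 35+28+15+17+31 = 126
Base → S1 → S3 → S2 → S5 → S4: 35+28+15+14+31 = 123
Base → S1 → S3 → S4 → S2 → S5: 35+28+26+17+14 = 120
Base → S1 → S3 → S4 → S5 → S2: 35+28+26+31+14 = 134
Base → S1 → S3 → S5 → S2 → S4: 35+28+22+14+17 = 116
Base → S1 → S3 → S5 → S4 → S2: 35+28+22+31+17 = 133
Base → S1 → S4 → S2 → S3 → S5: 35+15+17+15+22 = 104
Base → S1 → S4 → S2 → S5 → S3: 35+15+17+14+22 = 103
… (106 more)
Base → S3 → S5 → S2 → S1 → S4: 19+22+14+13+15 = 83  ← best
The minimum is 83.
One shortest path: Base → S3 → S5 → S2 → S1 → S4.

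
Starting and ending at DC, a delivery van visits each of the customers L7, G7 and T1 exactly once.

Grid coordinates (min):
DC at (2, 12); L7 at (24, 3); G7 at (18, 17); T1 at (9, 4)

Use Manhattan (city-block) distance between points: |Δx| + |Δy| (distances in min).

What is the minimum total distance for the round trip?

There are 3 distinct closed tours to check (reversals are equivalent).
DC→L7→G7→T1→DC: 31+20+22+15 = 88
DC→L7→T1→G7→DC: 31+16+22+21 = 90
DC→G7→L7→T1→DC: 21+20+16+15 = 72
The minimum is 72.
One optimal route: DC → G7 → L7 → T1 → DC (or its reverse).

Minimum total distance: 72 min.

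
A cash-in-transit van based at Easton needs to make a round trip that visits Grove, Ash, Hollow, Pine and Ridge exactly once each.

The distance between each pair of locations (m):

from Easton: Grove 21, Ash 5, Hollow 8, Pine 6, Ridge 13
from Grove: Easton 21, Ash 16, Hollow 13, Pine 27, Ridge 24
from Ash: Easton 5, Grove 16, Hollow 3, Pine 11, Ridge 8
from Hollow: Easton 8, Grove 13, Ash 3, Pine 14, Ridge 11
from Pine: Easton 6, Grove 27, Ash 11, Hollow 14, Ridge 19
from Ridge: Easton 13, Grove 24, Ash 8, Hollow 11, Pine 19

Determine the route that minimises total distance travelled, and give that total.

Minimum total distance: 70 m.

Easton-Grove-Ash-Hollow-Pine-Ridge-Easton: 21+16+3+14+19+13 = 86
Easton-Grove-Ash-Hollow-Ridge-Pine-Easton: 21+16+3+11+19+6 = 76
Easton-Grove-Ash-Pine-Hollow-Ridge-Easton: 21+16+11+14+11+13 = 86
Easton-Grove-Ash-Pine-Ridge-Hollow-Easton: 21+16+11+19+11+8 = 86
Easton-Grove-Ash-Ridge-Hollow-Pine-Easton: 21+16+8+11+14+6 = 76
Easton-Grove-Ash-Ridge-Pine-Hollow-Easton: 21+16+8+19+14+8 = 86
Easton-Grove-Hollow-Ash-Pine-Ridge-Easton: 21+13+3+11+19+13 = 80
Easton-Grove-Hollow-Ash-Ridge-Pine-Easton: 21+13+3+8+19+6 = 70
Easton-Grove-Hollow-Pine-Ash-Ridge-Easton: 21+13+14+11+8+13 = 80
Easton-Grove-Hollow-Pine-Ridge-Ash-Easton: 21+13+14+19+8+5 = 80
Easton-Grove-Hollow-Ridge-Ash-Pine-Easton: 21+13+11+8+11+6 = 70
Easton-Grove-Hollow-Ridge-Pine-Ash-Easton: 21+13+11+19+11+5 = 80
Easton-Grove-Pine-Ash-Hollow-Ridge-Easton: 21+27+11+3+11+13 = 86
Easton-Grove-Pine-Ash-Ridge-Hollow-Easton: 21+27+11+8+11+8 = 86
… (46 more)
The minimum is 70.
One optimal route: Easton → Grove → Hollow → Ash → Ridge → Pine → Easton (or its reverse).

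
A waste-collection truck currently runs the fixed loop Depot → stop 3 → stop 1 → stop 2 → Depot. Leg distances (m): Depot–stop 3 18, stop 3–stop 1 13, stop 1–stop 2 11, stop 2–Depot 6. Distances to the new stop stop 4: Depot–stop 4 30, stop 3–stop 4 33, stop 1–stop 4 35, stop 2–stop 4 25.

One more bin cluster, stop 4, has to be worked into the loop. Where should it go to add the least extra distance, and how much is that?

Insertion cost between consecutive stops i–j is d(i,stop 4) + d(stop 4,j) − d(i,j):
  between Depot and stop 3: 30 + 33 − 18 = 45
  between stop 3 and stop 1: 33 + 35 − 13 = 55
  between stop 1 and stop 2: 35 + 25 − 11 = 49
  between stop 2 and Depot: 25 + 30 − 6 = 49
Cheapest insertion is between Depot and stop 3, adding 45.
New total = 48 + 45 = 93.

Minimum extra distance: 45 m, inserting stop 4 between Depot and stop 3.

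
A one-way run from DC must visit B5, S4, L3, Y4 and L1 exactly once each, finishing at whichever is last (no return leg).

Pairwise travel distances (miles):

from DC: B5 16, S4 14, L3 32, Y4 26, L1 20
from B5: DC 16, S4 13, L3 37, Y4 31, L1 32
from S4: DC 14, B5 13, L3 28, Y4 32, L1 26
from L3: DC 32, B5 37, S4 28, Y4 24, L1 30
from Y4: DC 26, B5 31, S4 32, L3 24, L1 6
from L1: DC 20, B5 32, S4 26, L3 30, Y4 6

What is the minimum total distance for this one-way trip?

There are 5! = 120 possible orderings.
DC → B5 → S4 → L3 → Y4 → L1: 16+13+28+24+6 = 87
DC → B5 → S4 → L3 → L1 → Y4: 16+13+28+30+6 = 93
DC → B5 → S4 → Y4 → L3 → L1: 16+13+32+24+30 = 115
DC → B5 → S4 → Y4 → L1 → L3: 16+13+32+6+30 = 97
DC → B5 → S4 → L1 → L3 → Y4: 16+13+26+30+24 = 109
DC → B5 → S4 → L1 → Y4 → L3: 16+13+26+6+24 = 85
DC → B5 → L3 → S4 → Y4 → L1: 16+37+28+32+6 = 119
DC → B5 → L3 → S4 → L1 → Y4: 16+37+28+26+6 = 113
DC → B5 → L3 → Y4 → S4 → L1: 16+37+24+32+26 = 135
DC → B5 → L3 → Y4 → L1 → S4: 16+37+24+6+26 = 109
DC → B5 → L3 → L1 → S4 → Y4: 16+37+30+26+32 = 141
DC → B5 → L3 → L1 → Y4 → S4: 16+37+30+6+32 = 121
DC → B5 → Y4 → S4 → L3 → L1: 16+31+32+28+30 = 137
DC → B5 → Y4 → S4 → L1 → L3: 16+31+32+26+30 = 135
… (106 more)
The minimum is 85.
One shortest path: DC → B5 → S4 → L1 → Y4 → L3.

Minimum one-way distance = 85 miles.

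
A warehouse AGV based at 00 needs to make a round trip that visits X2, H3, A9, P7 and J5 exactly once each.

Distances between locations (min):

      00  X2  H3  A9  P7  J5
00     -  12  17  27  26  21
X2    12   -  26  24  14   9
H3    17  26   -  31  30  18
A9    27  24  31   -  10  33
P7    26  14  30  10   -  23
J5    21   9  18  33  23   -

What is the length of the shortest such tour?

00 → X2 → H3 → A9 → P7 → J5 → 00: 12+26+31+10+23+21 = 123
00 → X2 → H3 → A9 → J5 → P7 → 00: 12+26+31+33+23+26 = 151
00 → X2 → H3 → P7 → A9 → J5 → 00: 12+26+30+10+33+21 = 132
00 → X2 → H3 → P7 → J5 → A9 → 00: 12+26+30+23+33+27 = 151
00 → X2 → H3 → J5 → A9 → P7 → 00: 12+26+18+33+10+26 = 125
00 → X2 → H3 → J5 → P7 → A9 → 00: 12+26+18+23+10+27 = 116
00 → X2 → A9 → H3 → P7 → J5 → 00: 12+24+31+30+23+21 = 141
00 → X2 → A9 → H3 → J5 → P7 → 00: 12+24+31+18+23+26 = 134
00 → X2 → A9 → P7 → H3 → J5 → 00: 12+24+10+30+18+21 = 115
00 → X2 → A9 → P7 → J5 → H3 → 00: 12+24+10+23+18+17 = 104
00 → X2 → A9 → J5 → H3 → P7 → 00: 12+24+33+18+30+26 = 143
00 → X2 → A9 → J5 → P7 → H3 → 00: 12+24+33+23+30+17 = 139
00 → X2 → P7 → H3 → A9 → J5 → 00: 12+14+30+31+33+21 = 141
00 → X2 → P7 → H3 → J5 → A9 → 00: 12+14+30+18+33+27 = 134
… (46 more)
00 → H3 → J5 → X2 → P7 → A9 → 00: 17+18+9+14+10+27 = 95  ← best
The minimum is 95.
One optimal route: 00 → H3 → J5 → X2 → P7 → A9 → 00 (or its reverse).

Minimum total distance: 95 min.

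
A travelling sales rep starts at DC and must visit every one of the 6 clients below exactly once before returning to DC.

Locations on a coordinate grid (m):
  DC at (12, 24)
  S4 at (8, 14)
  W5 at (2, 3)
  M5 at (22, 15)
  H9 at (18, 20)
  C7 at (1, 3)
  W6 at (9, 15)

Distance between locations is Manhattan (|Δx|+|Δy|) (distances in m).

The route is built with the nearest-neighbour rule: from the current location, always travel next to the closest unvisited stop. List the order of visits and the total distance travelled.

84 m along DC → H9 → M5 → W6 → S4 → W5 → C7 → DC.

DC → [H9:10 / W6:12 / S4:14 / M5:19 / W5:31 / C7:32] → H9 (10)
H9 → [M5:9 / W6:14 / S4:16 / W5:33 / C7:34] → M5 (9)
M5 → [W6:13 / S4:15 / W5:32 / C7:33] → W6 (13)
W6 → [S4:2 / W5:19 / C7:20] → S4 (2)
S4 → [W5:17 / C7:18] → W5 (17)
W5 → [C7:1] → C7 (1)
Return C7→DC: 32.
Total = 10 + 9 + 13 + 2 + 17 + 1 + 32 = 84.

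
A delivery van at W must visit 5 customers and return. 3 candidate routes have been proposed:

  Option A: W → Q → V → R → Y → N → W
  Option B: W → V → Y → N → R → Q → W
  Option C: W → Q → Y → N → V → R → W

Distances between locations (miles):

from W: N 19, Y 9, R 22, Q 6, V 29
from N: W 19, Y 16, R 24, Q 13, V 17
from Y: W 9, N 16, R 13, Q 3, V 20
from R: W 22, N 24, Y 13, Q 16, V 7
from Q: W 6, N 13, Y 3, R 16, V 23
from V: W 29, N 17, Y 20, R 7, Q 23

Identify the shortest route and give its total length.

Shortest is Option C, total 71 miles.

Option A: 6 + 23 + 7 + 13 + 16 + 19 = 84
Option B: 29 + 20 + 16 + 24 + 16 + 6 = 111
Option C: 6 + 3 + 16 + 17 + 7 + 22 = 71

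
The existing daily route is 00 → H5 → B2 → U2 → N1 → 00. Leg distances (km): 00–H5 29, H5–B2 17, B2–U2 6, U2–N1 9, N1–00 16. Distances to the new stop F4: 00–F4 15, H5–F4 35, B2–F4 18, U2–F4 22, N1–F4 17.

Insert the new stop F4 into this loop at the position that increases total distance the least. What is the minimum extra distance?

Insertion cost between consecutive stops i–j is d(i,F4) + d(F4,j) − d(i,j):
  between 00 and H5: 15 + 35 − 29 = 21
  between H5 and B2: 35 + 18 − 17 = 36
  between B2 and U2: 18 + 22 − 6 = 34
  between U2 and N1: 22 + 17 − 9 = 30
  between N1 and 00: 17 + 15 − 16 = 16
Cheapest insertion is between N1 and 00, adding 16.
New total = 77 + 16 = 93.

+16 km — insert F4 between N1 and 00.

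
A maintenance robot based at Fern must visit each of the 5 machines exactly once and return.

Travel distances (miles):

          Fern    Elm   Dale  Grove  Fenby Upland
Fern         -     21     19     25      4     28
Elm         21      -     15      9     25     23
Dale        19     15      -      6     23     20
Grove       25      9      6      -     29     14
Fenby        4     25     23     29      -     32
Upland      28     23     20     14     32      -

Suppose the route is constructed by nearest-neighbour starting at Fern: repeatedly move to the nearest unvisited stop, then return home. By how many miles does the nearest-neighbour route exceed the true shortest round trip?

From Fern: Fenby=4, Dale=19, Elm=21, Grove=25, Upland=28 → choose Fenby (4).
From Fenby: Dale=23, Elm=25, Grove=29, Upland=32 → choose Dale (23).
From Dale: Grove=6, Elm=15, Upland=20 → choose Grove (6).
From Grove: Elm=9, Upland=14 → choose Elm (9).
From Elm: Upland=23 → choose Upland (23).
NN route Fern → Fenby → Dale → Grove → Elm → Upland → Fern costs 93.
Optimal: Fern → Elm → Grove → Upland → Dale → Fenby → Fern costs 91 (by enumerating all 60 distinct tours).
Excess = 93 − 91 = 2.

The nearest-neighbour route is 2 miles longer than optimal.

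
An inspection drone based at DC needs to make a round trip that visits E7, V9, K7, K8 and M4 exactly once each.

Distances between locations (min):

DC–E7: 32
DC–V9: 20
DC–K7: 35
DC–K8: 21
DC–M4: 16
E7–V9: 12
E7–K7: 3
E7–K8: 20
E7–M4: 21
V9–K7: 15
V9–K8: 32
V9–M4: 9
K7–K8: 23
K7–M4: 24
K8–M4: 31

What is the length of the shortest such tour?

With 5 stops there are 5!/2 = 60 distinct round trips (a route and its reverse cost the same).
DC - E7 - V9 - K7 - K8 - M4 - DC: 32+12+15+23+31+16 = 129
DC - E7 - V9 - K7 - M4 - K8 - DC: 32+12+15+24+31+21 = 135
DC - E7 - V9 - K8 - K7 - M4 - DC: 32+12+32+23+24+16 = 139
DC - E7 - V9 - K8 - M4 - K7 - DC: 32+12+32+31+24+35 = 166
DC - E7 - V9 - M4 - K7 - K8 - DC: 32+12+9+24+23+21 = 121
DC - E7 - V9 - M4 - K8 - K7 - DC: 32+12+9+31+23+35 = 142
DC - E7 - K7 - V9 - K8 - M4 - DC: 32+3+15+32+31+16 = 129
DC - E7 - K7 - V9 - M4 - K8 - DC: 32+3+15+9+31+21 = 111
DC - E7 - K7 - K8 - V9 - M4 - DC: 32+3+23+32+9+16 = 115
DC - E7 - K7 - K8 - M4 - V9 - DC: 32+3+23+31+9+20 = 118
DC - E7 - K7 - M4 - V9 - K8 - DC: 32+3+24+9+32+21 = 121
DC - E7 - K7 - M4 - K8 - V9 - DC: 32+3+24+31+32+20 = 142
DC - E7 - K8 - V9 - K7 - M4 - DC: 32+20+32+15+24+16 = 139
DC - E7 - K8 - V9 - M4 - K7 - DC: 32+20+32+9+24+35 = 152
… (46 more)
DC - K8 - E7 - K7 - V9 - M4 - DC: 21+20+3+15+9+16 = 84  ← best
The minimum is 84.
One optimal route: DC → K8 → E7 → K7 → V9 → M4 → DC (or its reverse).

84 min — the shortest possible round trip.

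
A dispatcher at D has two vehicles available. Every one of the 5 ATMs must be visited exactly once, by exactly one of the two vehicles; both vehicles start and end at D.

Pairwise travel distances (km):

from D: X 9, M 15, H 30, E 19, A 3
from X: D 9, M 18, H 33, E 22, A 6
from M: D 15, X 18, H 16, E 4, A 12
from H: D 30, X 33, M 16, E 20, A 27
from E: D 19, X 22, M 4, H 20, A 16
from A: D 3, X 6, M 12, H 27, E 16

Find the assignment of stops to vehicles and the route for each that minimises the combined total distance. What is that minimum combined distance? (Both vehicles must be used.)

Try each way of splitting the stops between the two vehicles (each non-empty) and, for each split, find the best tour for each vehicle:
  {X} + {M, H, E, A}: 18 + 69 = 87
  {M} + {X, H, E, A}: 30 + 81 = 111
  {X, M} + {H, E, A}: 42 + 69 = 111
  {H} + {X, M, E, A}: 60 + 50 = 110
  {X, H} + {M, E, A}: 72 + 38 = 110
  {M, H} + {X, E, A}: 61 + 50 = 111
  … (15 splits in total)
Best: vehicle 1 D → X → D = 18; vehicle 2 D → M → E → H → A → D = 69; combined 87.

Minimum combined distance: 87 km.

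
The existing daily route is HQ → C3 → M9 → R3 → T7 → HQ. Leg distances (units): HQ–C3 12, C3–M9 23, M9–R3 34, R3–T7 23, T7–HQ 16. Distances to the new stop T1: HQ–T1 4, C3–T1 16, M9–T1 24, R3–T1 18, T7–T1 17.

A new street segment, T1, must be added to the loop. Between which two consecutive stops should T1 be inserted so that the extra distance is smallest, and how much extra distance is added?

Insertion cost between consecutive stops i–j is d(i,T1) + d(T1,j) − d(i,j):
  between HQ and C3: 4 + 16 − 12 = 8
  between C3 and M9: 16 + 24 − 23 = 17
  between M9 and R3: 24 + 18 − 34 = 8
  between R3 and T7: 18 + 17 − 23 = 12
  between T7 and HQ: 17 + 4 − 16 = 5
Cheapest insertion is between T7 and HQ, adding 5.
New total = 108 + 5 = 113.

Adding 5 by placing T1 on the T7–HQ leg.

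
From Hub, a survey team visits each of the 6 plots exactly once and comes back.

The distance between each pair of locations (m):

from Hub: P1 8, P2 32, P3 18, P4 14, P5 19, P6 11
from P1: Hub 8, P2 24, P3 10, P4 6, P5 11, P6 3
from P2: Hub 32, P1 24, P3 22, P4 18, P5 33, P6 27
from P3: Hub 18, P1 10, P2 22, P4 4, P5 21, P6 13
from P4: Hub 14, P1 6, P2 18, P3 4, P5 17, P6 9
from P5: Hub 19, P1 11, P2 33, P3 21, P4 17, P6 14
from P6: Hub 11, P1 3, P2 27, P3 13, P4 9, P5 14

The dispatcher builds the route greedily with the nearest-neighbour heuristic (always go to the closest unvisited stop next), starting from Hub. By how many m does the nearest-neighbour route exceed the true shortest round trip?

Excess over optimum: 12 m.

From Hub: P1=8, P6=11, P4=14, P3=18, P5=19, P2=32 → choose P1 (8).
From P1: P6=3, P4=6, P3=10, P5=11, P2=24 → choose P6 (3).
From P6: P4=9, P3=13, P5=14, P2=27 → choose P4 (9).
From P4: P3=4, P5=17, P2=18 → choose P3 (4).
From P3: P5=21, P2=22 → choose P5 (21).
From P5: P2=33 → choose P2 (33).
NN route Hub → P1 → P6 → P4 → P3 → P5 → P2 → Hub costs 110.
Optimal: Hub → P1 → P3 → P4 → P2 → P5 → P6 → Hub costs 98 (by enumerating all 360 distinct tours).
Excess = 110 − 98 = 12.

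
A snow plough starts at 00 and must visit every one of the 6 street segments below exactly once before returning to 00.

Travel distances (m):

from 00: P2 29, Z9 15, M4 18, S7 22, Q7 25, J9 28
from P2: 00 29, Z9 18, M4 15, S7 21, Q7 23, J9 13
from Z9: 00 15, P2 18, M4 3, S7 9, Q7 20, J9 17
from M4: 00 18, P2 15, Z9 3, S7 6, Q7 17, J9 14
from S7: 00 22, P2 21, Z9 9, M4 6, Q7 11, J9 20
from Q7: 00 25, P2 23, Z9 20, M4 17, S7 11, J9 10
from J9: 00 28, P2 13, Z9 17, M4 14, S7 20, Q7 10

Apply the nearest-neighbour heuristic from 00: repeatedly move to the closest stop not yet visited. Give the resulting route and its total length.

At 00 the remaining stops are Z9 15, M4 18, S7 22, Q7 25, J9 28, P2 29; go to Z9.
At Z9 the remaining stops are M4 3, S7 9, J9 17, P2 18, Q7 20; go to M4.
At M4 the remaining stops are S7 6, J9 14, P2 15, Q7 17; go to S7.
At S7 the remaining stops are Q7 11, J9 20, P2 21; go to Q7.
At Q7 the remaining stops are J9 10, P2 23; go to J9.
At J9 the remaining stops are P2 13; go to P2.
Return P2→00: 29.
Total = 15 + 3 + 6 + 11 + 10 + 13 + 29 = 87.

87 m along 00 → Z9 → M4 → S7 → Q7 → J9 → P2 → 00.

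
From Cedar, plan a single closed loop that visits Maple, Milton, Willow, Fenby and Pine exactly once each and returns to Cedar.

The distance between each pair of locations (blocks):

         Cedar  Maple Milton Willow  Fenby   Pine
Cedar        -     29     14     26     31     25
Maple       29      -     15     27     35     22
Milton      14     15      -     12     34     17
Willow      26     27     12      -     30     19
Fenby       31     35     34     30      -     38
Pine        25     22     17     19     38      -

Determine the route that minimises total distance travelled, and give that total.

Shortest round trip = 131 blocks.

With 5 stops there are 5!/2 = 60 distinct round trips (a route and its reverse cost the same).
Cedar→Maple→Milton→Willow→Fenby→Pine→Cedar: 29+15+12+30+38+25 = 149
Cedar→Maple→Milton→Willow→Pine→Fenby→Cedar: 29+15+12+19+38+31 = 144
Cedar→Maple→Milton→Fenby→Willow→Pine→Cedar: 29+15+34+30+19+25 = 152
Cedar→Maple→Milton→Fenby→Pine→Willow→Cedar: 29+15+34+38+19+26 = 161
Cedar→Maple→Milton→Pine→Willow→Fenby→Cedar: 29+15+17+19+30+31 = 141
Cedar→Maple→Milton→Pine→Fenby→Willow→Cedar: 29+15+17+38+30+26 = 155
Cedar→Maple→Willow→Milton→Fenby→Pine→Cedar: 29+27+12+34+38+25 = 165
Cedar→Maple→Willow→Milton→Pine→Fenby→Cedar: 29+27+12+17+38+31 = 154
Cedar→Maple→Willow→Fenby→Milton→Pine→Cedar: 29+27+30+34+17+25 = 162
Cedar→Maple→Willow→Fenby→Pine→Milton→Cedar: 29+27+30+38+17+14 = 155
Cedar→Maple→Willow→Pine→Milton→Fenby→Cedar: 29+27+19+17+34+31 = 157
Cedar→Maple→Willow→Pine→Fenby→Milton→Cedar: 29+27+19+38+34+14 = 161
Cedar→Maple→Fenby→Milton→Willow→Pine→Cedar: 29+35+34+12+19+25 = 154
Cedar→Maple→Fenby→Milton→Pine→Willow→Cedar: 29+35+34+17+19+26 = 160
… (46 more)
Cedar→Milton→Maple→Pine→Willow→Fenby→Cedar: 14+15+22+19+30+31 = 131  ← best
The minimum is 131.
One optimal route: Cedar → Milton → Maple → Pine → Willow → Fenby → Cedar (or its reverse).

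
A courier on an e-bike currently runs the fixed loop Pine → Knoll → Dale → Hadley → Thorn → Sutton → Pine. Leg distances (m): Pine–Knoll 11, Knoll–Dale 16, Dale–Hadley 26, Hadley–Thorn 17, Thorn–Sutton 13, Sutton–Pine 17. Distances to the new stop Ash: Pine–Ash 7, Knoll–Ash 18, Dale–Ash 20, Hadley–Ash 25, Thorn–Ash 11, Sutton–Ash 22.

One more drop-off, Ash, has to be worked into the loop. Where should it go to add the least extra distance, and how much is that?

Insertion cost between consecutive stops i–j is d(i,Ash) + d(Ash,j) − d(i,j):
  between Pine and Knoll: 7 + 18 − 11 = 14
  between Knoll and Dale: 18 + 20 − 16 = 22
  between Dale and Hadley: 20 + 25 − 26 = 19
  between Hadley and Thorn: 25 + 11 − 17 = 19
  between Thorn and Sutton: 11 + 22 − 13 = 20
  between Sutton and Pine: 22 + 7 − 17 = 12
Cheapest insertion is between Sutton and Pine, adding 12.
New total = 100 + 12 = 112.

Minimum extra distance: 12 m, inserting Ash between Sutton and Pine.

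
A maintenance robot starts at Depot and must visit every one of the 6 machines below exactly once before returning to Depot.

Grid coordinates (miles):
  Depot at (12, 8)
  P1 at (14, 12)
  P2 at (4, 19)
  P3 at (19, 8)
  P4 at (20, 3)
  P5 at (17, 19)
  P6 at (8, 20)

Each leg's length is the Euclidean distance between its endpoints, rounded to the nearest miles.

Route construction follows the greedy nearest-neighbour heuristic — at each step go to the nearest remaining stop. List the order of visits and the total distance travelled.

Nearest-neighbour total = 58 miles; route Depot → P1 → P3 → P4 → P5 → P6 → P2 → Depot.

At Depot the remaining stops are P1 4, P3 7, P4 9, P5 12, P6 13, P2 14; go to P1.
At P1 the remaining stops are P3 6, P5 8, P6 10, P4 11, P2 12; go to P3.
At P3 the remaining stops are P4 5, P5 11, P6 16, P2 19; go to P4.
At P4 the remaining stops are P5 16, P6 21, P2 23; go to P5.
At P5 the remaining stops are P6 9, P2 13; go to P6.
At P6 the remaining stops are P2 4; go to P2.
Return P2→Depot: 14.
Total = 4 + 6 + 5 + 16 + 9 + 4 + 14 = 58.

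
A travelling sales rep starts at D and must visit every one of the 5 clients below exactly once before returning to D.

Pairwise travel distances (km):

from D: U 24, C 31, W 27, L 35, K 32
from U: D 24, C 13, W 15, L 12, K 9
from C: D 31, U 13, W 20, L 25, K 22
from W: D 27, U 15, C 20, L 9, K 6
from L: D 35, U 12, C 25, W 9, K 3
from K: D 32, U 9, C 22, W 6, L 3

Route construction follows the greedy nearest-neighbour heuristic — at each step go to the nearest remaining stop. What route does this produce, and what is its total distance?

Nearest-neighbour total = 96 km; route D → U → K → L → W → C → D.

D → [U:24 / W:27 / C:31 / K:32 / L:35] → U (24)
U → [K:9 / L:12 / C:13 / W:15] → K (9)
K → [L:3 / W:6 / C:22] → L (3)
L → [W:9 / C:25] → W (9)
W → [C:20] → C (20)
Return C→D: 31.
Total = 24 + 9 + 3 + 9 + 20 + 31 = 96.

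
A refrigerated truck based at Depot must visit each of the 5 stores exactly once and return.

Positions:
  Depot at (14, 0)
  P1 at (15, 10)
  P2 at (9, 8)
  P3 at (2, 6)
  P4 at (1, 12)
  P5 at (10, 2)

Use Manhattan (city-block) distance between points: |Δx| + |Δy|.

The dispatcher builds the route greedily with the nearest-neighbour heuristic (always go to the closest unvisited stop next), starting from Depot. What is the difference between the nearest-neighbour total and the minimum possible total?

Excess over optimum: 6.

Depot: P5=6, P1=11, P2=13, P3=18, P4=25 ⇒ P5
P5: P2=7, P3=12, P1=13, P4=19 ⇒ P2
P2: P1=8, P3=9, P4=12 ⇒ P1
P1: P4=16, P3=17 ⇒ P4
P4: P3=7 ⇒ P3
NN route Depot → P5 → P2 → P1 → P4 → P3 → Depot costs 62.
Optimal: Depot → P1 → P2 → P4 → P3 → P5 → Depot costs 56 (by enumerating all 60 distinct tours).
Excess = 62 − 56 = 6.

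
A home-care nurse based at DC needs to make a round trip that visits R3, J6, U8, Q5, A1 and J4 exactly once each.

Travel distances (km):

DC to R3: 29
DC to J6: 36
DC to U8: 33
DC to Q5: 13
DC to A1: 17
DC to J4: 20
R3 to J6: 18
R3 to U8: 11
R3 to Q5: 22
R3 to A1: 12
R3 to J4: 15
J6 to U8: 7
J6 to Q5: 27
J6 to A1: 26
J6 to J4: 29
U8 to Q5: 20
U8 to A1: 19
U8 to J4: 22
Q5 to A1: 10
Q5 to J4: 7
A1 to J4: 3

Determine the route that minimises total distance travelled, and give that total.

There are 360 distinct closed tours to check (reversals are equivalent).
DC-R3-J6-U8-Q5-A1-J4-DC: 29+18+7+20+10+3+20 = 107
DC-R3-J6-U8-Q5-J4-A1-DC: 29+18+7+20+7+3+17 = 101
DC-R3-J6-U8-A1-Q5-J4-DC: 29+18+7+19+10+7+20 = 110
DC-R3-J6-U8-A1-J4-Q5-DC: 29+18+7+19+3+7+13 = 96
DC-R3-J6-U8-J4-Q5-A1-DC: 29+18+7+22+7+10+17 = 110
DC-R3-J6-U8-J4-A1-Q5-DC: 29+18+7+22+3+10+13 = 102
DC-R3-J6-Q5-U8-A1-J4-DC: 29+18+27+20+19+3+20 = 136
DC-R3-J6-Q5-U8-J4-A1-DC: 29+18+27+20+22+3+17 = 136
… (352 more)
DC-J6-U8-R3-A1-J4-Q5-DC: 36+7+11+12+3+7+13 = 89  ← best
The minimum is 89.
One optimal route: DC → J6 → U8 → R3 → A1 → J4 → Q5 → DC (or its reverse).

89 km — the shortest possible round trip.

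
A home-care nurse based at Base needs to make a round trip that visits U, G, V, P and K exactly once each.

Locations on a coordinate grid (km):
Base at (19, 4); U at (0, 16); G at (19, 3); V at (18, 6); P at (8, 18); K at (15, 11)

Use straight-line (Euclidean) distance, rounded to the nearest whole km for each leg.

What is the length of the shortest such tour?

50 km — the shortest possible round trip.

Base → U → G → V → P → K → Base: 22+23+3+16+10+8 = 82
Base → U → G → V → K → P → Base: 22+23+3+6+10+18 = 82
Base → U → G → P → V → K → Base: 22+23+19+16+6+8 = 94
Base → U → G → P → K → V → Base: 22+23+19+10+6+2 = 82
Base → U → G → K → V → P → Base: 22+23+9+6+16+18 = 94
Base → U → G → K → P → V → Base: 22+23+9+10+16+2 = 82
Base → U → V → G → P → K → Base: 22+21+3+19+10+8 = 83
Base → U → V → G → K → P → Base: 22+21+3+9+10+18 = 83
Base → U → V → P → G → K → Base: 22+21+16+19+9+8 = 95
Base → U → V → P → K → G → Base: 22+21+16+10+9+1 = 79
Base → U → V → K → G → P → Base: 22+21+6+9+19+18 = 95
Base → U → V → K → P → G → Base: 22+21+6+10+19+1 = 79
Base → U → P → G → V → K → Base: 22+8+19+3+6+8 = 66
Base → U → P → G → K → V → Base: 22+8+19+9+6+2 = 66
… (46 more)
Base → U → P → K → V → G → Base: 22+8+10+6+3+1 = 50  ← best
The minimum is 50.
One optimal route: Base → U → P → K → V → G → Base (or its reverse).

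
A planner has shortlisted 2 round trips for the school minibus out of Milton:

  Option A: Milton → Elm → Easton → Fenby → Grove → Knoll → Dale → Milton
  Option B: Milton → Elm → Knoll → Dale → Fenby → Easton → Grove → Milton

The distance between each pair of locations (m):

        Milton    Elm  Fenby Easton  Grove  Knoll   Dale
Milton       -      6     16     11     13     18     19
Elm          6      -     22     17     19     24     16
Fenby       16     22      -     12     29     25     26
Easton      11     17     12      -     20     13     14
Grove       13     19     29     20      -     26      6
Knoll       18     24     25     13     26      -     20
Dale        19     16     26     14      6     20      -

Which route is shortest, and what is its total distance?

Option A: 6 + 17 + 12 + 29 + 26 + 20 + 19 = 129
Option B: 6 + 24 + 20 + 26 + 12 + 20 + 13 = 121

Shortest is Option B, total 121 m.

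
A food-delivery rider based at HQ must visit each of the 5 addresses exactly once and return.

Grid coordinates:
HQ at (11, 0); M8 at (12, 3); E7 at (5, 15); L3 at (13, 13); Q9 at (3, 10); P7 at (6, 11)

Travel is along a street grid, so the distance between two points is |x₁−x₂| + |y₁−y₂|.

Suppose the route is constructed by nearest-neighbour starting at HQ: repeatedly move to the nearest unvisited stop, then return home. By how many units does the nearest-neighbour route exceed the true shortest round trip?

4 longer than the optimal tour.

HQ: M8=4, L3=15, P7=16, Q9=18, E7=21 ⇒ M8
M8: L3=11, P7=14, Q9=16, E7=19 ⇒ L3
L3: P7=9, E7=10, Q9=13 ⇒ P7
P7: Q9=4, E7=5 ⇒ Q9
Q9: E7=7 ⇒ E7
NN route HQ → M8 → L3 → P7 → Q9 → E7 → HQ costs 56.
Optimal: HQ → M8 → L3 → E7 → Q9 → P7 → HQ costs 52 (by enumerating all 60 distinct tours).
Excess = 56 − 52 = 4.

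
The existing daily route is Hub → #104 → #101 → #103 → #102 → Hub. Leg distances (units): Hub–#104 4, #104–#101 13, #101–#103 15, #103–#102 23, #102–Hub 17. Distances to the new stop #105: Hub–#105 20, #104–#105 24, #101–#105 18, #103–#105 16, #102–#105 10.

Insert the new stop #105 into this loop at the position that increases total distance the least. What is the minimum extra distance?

Insertion cost between consecutive stops i–j is d(i,#105) + d(#105,j) − d(i,j):
  between Hub and #104: 20 + 24 − 4 = 40
  between #104 and #101: 24 + 18 − 13 = 29
  between #101 and #103: 18 + 16 − 15 = 19
  between #103 and #102: 16 + 10 − 23 = 3
  between #102 and Hub: 10 + 20 − 17 = 13
Cheapest insertion is between #103 and #102, adding 3.
New total = 72 + 3 = 75.

Minimum extra distance: 3, inserting #105 between #103 and #102.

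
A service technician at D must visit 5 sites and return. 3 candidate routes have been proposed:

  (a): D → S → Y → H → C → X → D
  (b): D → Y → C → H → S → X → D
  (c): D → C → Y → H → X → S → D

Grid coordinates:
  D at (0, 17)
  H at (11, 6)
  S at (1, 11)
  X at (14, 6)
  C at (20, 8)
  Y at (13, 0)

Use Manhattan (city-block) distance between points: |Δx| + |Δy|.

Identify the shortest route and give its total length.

(a): 7 + 23 + 8 + 11 + 8 + 25 = 82
(b): 30 + 15 + 11 + 15 + 18 + 25 = 114
(c): 29 + 15 + 8 + 3 + 18 + 7 = 80

Shortest is (c), total 80.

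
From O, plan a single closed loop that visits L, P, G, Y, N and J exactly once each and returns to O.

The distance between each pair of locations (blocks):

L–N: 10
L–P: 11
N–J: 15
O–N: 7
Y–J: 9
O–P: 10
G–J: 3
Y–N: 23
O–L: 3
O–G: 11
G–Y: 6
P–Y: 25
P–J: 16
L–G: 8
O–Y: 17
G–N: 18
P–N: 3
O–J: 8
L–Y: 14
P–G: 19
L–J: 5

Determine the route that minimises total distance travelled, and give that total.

52 blocks — the shortest possible round trip.

With 6 stops there are 6!/2 = 360 distinct round trips (a route and its reverse cost the same).
O-L-P-G-Y-N-J-O: 3+11+19+6+23+15+8 = 85
O-L-P-G-Y-J-N-O: 3+11+19+6+9+15+7 = 70
O-L-P-G-N-Y-J-O: 3+11+19+18+23+9+8 = 91
O-L-P-G-N-J-Y-O: 3+11+19+18+15+9+17 = 92
O-L-P-G-J-Y-N-O: 3+11+19+3+9+23+7 = 75
O-L-P-G-J-N-Y-O: 3+11+19+3+15+23+17 = 91
O-L-P-Y-G-N-J-O: 3+11+25+6+18+15+8 = 86
O-L-P-Y-G-J-N-O: 3+11+25+6+3+15+7 = 70
… (352 more)
O-L-G-Y-J-P-N-O: 3+8+6+9+16+3+7 = 52  ← best
The minimum is 52.
One optimal route: O → L → G → Y → J → P → N → O (or its reverse).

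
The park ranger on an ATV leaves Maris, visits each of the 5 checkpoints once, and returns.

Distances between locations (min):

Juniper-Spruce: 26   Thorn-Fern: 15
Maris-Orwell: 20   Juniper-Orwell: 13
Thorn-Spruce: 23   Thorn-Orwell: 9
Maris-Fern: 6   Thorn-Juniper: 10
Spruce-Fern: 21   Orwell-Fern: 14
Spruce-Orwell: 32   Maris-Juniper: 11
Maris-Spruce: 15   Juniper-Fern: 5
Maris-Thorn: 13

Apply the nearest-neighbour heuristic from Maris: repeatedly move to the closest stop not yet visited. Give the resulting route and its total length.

At Maris the remaining stops are Fern 6, Juniper 11, Thorn 13, Spruce 15, Orwell 20; go to Fern.
At Fern the remaining stops are Juniper 5, Orwell 14, Thorn 15, Spruce 21; go to Juniper.
At Juniper the remaining stops are Thorn 10, Orwell 13, Spruce 26; go to Thorn.
At Thorn the remaining stops are Orwell 9, Spruce 23; go to Orwell.
At Orwell the remaining stops are Spruce 32; go to Spruce.
Return Spruce→Maris: 15.
Total = 6 + 5 + 10 + 9 + 32 + 15 = 77.

Nearest-neighbour total = 77 min; route Maris → Fern → Juniper → Thorn → Orwell → Spruce → Maris.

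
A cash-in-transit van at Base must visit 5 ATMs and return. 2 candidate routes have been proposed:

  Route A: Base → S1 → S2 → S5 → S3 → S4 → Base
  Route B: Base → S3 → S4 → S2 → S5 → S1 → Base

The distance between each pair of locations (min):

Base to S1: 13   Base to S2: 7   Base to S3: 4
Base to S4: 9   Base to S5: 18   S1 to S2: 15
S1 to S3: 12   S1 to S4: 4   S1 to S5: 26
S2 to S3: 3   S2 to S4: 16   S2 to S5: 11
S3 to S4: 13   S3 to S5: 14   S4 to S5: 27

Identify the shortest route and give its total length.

Route A: 13 + 15 + 11 + 14 + 13 + 9 = 75
Route B: 4 + 13 + 16 + 11 + 26 + 13 = 83

75 min — Route A is the shortest.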